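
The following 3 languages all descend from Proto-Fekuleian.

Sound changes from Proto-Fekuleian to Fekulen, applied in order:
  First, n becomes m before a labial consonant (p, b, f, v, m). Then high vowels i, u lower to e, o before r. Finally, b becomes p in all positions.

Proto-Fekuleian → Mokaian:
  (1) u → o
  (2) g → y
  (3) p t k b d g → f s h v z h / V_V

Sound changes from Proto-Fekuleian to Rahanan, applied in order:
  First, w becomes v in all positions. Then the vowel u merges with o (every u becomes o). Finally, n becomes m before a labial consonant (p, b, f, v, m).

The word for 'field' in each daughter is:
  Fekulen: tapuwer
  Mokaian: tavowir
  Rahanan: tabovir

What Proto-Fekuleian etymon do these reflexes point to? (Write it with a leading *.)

Position 5: Fekulen has w, Mokaian has w, Rahanan has v. Fekulen preserves w here (none of its changes turn any other segment into w), so the proto-segment is *w.
Position 4: Fekulen has u, Mokaian has o, Rahanan has o. Fekulen preserves u here (none of its changes turn any other segment into u), so the proto-segment is *u.
Position 6: Fekulen has e, Mokaian has i, Rahanan has i. Mokaian preserves i here (none of its changes turn any other segment into i), so the proto-segment is *i.
This points to *tabuwir. Verify forward in each daughter:
Fekulen: *tabuwir > tabuwer > tapuwer  (by pre-rhotic lowering, unconditioned shift)
Mokaian: *tabuwir > tabowir > tavowir  (by vowel merger, intervocalic lenition)
Rahanan: *tabuwir
  tabuwir → tabuvir   [unconditioned shift]
  tabuvir → tabovir   [vowel merger]
  tabovir (rule 3 does not apply)
  giving Rahanan tabovir.
Only *tabuwir yields all of Fekulen tapuwer, Mokaian tavowir, Rahanan tabovir.

*tabuwir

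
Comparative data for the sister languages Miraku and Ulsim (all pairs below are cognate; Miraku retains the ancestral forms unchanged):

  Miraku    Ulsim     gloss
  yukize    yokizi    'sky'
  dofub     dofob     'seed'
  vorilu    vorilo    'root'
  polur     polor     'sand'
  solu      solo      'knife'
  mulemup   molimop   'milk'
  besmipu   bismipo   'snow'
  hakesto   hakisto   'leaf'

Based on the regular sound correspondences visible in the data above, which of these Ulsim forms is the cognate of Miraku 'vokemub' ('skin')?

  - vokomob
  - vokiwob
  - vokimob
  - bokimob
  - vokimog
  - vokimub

vokimob

mulemup ~ molimop — Miraku e corresponds to Ulsim i after a consonant, before a nasal.
dofub ~ dofob — Miraku u corresponds to Ulsim o after a consonant, before a labial obstruent.
Applying these to Miraku 'vokemub':
  vokemub → vokimub   (e→i after a consonant, before a nasal)
  vokimub → vokimob   (u→o after a consonant, before a labial obstruent)
So the Ulsim cognate is 'vokimob'.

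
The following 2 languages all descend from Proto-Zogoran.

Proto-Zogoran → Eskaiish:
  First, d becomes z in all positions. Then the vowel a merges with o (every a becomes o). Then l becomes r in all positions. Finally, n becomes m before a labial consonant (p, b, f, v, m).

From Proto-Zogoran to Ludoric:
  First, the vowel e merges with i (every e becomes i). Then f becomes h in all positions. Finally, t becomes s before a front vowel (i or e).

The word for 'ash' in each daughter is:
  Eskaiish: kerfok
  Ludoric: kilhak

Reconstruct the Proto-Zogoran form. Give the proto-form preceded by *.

*kelfak

Position 2: Eskaiish has e, Ludoric has i. Eskaiish preserves e here (none of its changes turn any other segment into e), so the proto-segment is *e.
Position 5: Eskaiish has o, Ludoric has a. Ludoric preserves a here (none of its changes turn any other segment into a), so the proto-segment is *a.
Verify the candidate proto-form against each daughter:
Eskaiish: *kelfak > kelfok > kerfok  (by vowel merger, unconditioned shift)
Ludoric: start from *kelfak.
  rule 1 (vowel merger): kelfak → kilfak
  rule 2 (unconditioned shift): kilfak → kilhak
  rule 3: no change — kilhak
  ⇒ Ludoric kilhak
No other proto-form is consistent with every reflex, so the reconstruction is *kelfak.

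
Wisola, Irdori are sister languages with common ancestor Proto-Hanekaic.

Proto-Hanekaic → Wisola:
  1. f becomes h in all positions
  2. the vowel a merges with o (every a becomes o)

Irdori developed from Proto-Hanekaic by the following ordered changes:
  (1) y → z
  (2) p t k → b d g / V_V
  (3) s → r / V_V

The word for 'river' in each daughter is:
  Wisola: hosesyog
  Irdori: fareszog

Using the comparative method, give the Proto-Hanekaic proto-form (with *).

Position 2: Wisola has o, Irdori has a. Irdori preserves a here (none of its changes turn any other segment into a), so the proto-segment is *a.
Position 3: Wisola has s, Irdori has r. Wisola preserves s here (none of its changes turn any other segment into s), so the proto-segment is *s.
Continuing position by position gives *fasesyog; check it forward:
Wisola: start from *fasesyog.
  rule 1 (unconditioned shift): fasesyog → hasesyog
  rule 2 (vowel merger): hasesyog → hosesyog
  ⇒ Wisola hosesyog
Irdori: *fasesyog
  fasesyog → faseszog   [unconditioned shift]
  faseszog (rule 2 does not apply)
  faseszog → fareszog   [rhotacism]
  giving Irdori fareszog.
Only *fasesyog yields all of Wisola hosesyog, Irdori fareszog.

*fasesyog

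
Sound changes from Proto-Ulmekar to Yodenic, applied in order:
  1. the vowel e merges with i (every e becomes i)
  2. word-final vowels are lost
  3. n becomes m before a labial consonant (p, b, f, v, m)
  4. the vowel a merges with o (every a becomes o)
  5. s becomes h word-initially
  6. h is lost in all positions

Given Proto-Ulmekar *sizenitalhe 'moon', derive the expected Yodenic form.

izinitol

Yodenic: *sizenitalhe > sizinitalhi > sizinitalh > sizinitolh > hizinitolh > izinitol  (by vowel merger, apocope, vowel merger, debuccalisation, h-loss)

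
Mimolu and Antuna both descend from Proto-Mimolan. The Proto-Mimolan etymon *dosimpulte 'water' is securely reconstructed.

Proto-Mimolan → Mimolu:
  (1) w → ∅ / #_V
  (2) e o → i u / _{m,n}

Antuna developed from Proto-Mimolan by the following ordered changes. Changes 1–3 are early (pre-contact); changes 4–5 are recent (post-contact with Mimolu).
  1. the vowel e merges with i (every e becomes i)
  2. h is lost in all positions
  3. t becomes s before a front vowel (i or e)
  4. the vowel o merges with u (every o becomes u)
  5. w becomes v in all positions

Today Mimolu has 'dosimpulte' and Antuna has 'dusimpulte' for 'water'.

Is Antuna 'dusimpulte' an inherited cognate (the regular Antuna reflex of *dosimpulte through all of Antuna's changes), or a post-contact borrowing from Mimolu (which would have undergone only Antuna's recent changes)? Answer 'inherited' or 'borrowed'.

If inherited, *dosimpulte would pass through all of Antuna's changes:
Antuna: *dosimpulte > dosimpulti > dosimpulsi > dusimpulsi  (by vowel merger, palatalisation, vowel merger)
If borrowed from Mimolu 'dosimpulte' after the early changes, it would undergo only the recent ones:
  rule 4 (vowel merger): dosimpulte → dusimpulte
  rule 5 (unconditioned shift): no change (dusimpulte)
  ⇒ as a loan: dusimpulte
Antuna 'dusimpulte' matches the loan outcome 'dusimpulte', not the inherited 'dusimpulsi' — it skipped the early Antuna changes, so it was borrowed from Mimolu.

borrowed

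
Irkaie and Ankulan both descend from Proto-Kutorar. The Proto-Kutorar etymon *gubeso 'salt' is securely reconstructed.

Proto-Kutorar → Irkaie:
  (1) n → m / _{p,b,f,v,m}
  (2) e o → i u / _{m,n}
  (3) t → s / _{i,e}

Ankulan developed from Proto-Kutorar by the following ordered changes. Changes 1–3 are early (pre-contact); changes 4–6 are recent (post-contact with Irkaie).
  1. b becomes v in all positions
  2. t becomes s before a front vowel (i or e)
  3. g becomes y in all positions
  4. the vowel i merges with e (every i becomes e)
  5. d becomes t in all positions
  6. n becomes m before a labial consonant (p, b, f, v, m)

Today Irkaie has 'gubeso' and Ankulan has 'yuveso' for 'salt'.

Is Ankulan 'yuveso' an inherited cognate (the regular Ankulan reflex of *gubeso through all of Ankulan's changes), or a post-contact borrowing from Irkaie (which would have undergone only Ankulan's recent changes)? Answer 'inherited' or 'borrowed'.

inherited

If inherited, *gubeso would pass through all of Ankulan's changes:
Ankulan: start from *gubeso.
  rule 1 (unconditioned shift): gubeso → guveso
  rule 2: no change — guveso
  rule 3 (unconditioned shift): guveso → yuveso
  rule 4: no change — yuveso
  rule 5: no change — yuveso
  rule 6: no change — yuveso
  ⇒ Ankulan yuveso
If borrowed from Irkaie 'gubeso' after the early changes, it would undergo only the recent ones:
  rule 4 (vowel merger): no change (gubeso)
  rule 5 (unconditioned shift): no change (gubeso)
  rule 6 (nasal place assimilation): no change (gubeso)
  ⇒ as a loan: gubeso
Ankulan 'yuveso' matches the inherited outcome exactly, so it is an inherited cognate, not a loan.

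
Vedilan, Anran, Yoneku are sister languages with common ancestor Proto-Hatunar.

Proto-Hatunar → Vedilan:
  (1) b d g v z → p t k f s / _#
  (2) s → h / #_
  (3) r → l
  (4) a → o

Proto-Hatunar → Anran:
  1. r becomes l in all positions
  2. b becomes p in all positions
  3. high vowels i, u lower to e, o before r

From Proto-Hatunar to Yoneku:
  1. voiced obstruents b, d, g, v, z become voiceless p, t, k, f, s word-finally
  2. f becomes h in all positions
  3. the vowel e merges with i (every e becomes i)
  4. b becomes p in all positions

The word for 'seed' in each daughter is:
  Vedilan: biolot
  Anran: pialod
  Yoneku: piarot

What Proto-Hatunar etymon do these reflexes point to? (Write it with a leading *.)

Position 1: Vedilan has b, Anran has p, Yoneku has p. Vedilan preserves b here (none of its changes turn any other segment into b), so the proto-segment is *b.
Position 4: Vedilan has l, Anran has l, Yoneku has r. Yoneku preserves r here (none of its changes turn any other segment into r), so the proto-segment is *r.
Position 3: Vedilan has o, Anran has a, Yoneku has a. Anran preserves a here (none of its changes turn any other segment into a), so the proto-segment is *a.
Continuing position by position gives *biarod; check it forward:
Vedilan: *biarod > biarot > bialot > biolot  (by final devoicing, unconditioned shift, vowel merger)
Anran: start from *biarod.
  rule 1 (unconditioned shift): biarod → bialod
  rule 2 (unconditioned shift): bialod → pialod
  rule 3: no change — pialod
  ⇒ Anran pialod
Yoneku: *biarod > biarot > piarot  (by final devoicing, unconditioned shift)
*biarod is the unique common source.

*biarod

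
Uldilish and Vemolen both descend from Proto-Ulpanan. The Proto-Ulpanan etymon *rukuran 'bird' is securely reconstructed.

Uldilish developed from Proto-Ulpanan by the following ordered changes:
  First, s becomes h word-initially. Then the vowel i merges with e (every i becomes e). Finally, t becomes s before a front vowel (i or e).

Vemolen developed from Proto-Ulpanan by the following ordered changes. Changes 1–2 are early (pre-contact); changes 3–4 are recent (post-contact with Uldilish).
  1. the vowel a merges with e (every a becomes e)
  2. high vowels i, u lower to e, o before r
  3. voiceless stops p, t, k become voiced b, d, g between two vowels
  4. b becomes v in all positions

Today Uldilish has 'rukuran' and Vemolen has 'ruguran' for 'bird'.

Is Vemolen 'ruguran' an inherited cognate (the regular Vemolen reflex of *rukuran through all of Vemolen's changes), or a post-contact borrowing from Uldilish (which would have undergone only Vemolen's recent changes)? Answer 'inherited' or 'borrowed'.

borrowed

If inherited, *rukuran would pass through all of Vemolen's changes:
Vemolen: start from *rukuran.
  rule 1 (vowel merger): rukuran → rukuren
  rule 2 (pre-rhotic lowering): rukuren → rukoren
  rule 3 (intervocalic voicing): rukoren → rugoren
  rule 4: no change — rugoren
  ⇒ Vemolen rugoren
If borrowed from Uldilish 'rukuran' after the early changes, it would undergo only the recent ones:
  rule 3 (intervocalic voicing): rukuran → ruguran
  rule 4 (unconditioned shift): no change (ruguran)
  ⇒ as a loan: ruguran
Vemolen 'ruguran' matches the loan outcome 'ruguran', not the inherited 'rugoren' — it skipped the early Vemolen changes, so it was borrowed from Uldilish.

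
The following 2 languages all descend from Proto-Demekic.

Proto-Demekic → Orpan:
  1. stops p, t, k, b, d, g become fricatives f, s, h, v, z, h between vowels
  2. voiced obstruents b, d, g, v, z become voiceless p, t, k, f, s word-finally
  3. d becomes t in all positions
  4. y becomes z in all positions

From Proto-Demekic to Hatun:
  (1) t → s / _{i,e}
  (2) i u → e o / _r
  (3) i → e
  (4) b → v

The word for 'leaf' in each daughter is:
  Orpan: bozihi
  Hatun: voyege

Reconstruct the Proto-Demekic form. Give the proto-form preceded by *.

Position 5: Orpan has h, Hatun has g. Hatun preserves g here (none of its changes turn any other segment into g), so the proto-segment is *g.
Position 1: Orpan has b, Hatun has v. Orpan preserves b here (none of its changes turn any other segment into b), so the proto-segment is *b.
Continuing position by position gives *boyigi; check it forward:
Orpan: start from *boyigi.
  rule 1 (intervocalic lenition): boyigi → boyihi
  rule 2: no change — boyihi
  rule 3: no change — boyihi
  rule 4 (unconditioned shift): boyihi → bozihi
  ⇒ Orpan bozihi
Hatun: *boyigi > boyege > voyege  (by vowel merger, unconditioned shift)
*boyigi is the unique common source.

*boyigi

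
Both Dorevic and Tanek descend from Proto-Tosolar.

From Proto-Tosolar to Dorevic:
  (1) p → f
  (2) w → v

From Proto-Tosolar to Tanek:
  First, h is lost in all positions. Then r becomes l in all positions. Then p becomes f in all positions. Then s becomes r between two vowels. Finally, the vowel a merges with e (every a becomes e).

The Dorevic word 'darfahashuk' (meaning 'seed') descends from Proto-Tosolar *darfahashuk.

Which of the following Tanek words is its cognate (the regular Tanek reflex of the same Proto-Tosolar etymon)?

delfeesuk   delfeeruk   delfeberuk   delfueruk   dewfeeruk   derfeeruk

Tanek: *darfahashuk > darfaasuk > dalfaasuk > dalfaaruk > delfeeruk  (by h-loss, unconditioned shift, rhotacism, vowel merger)

delfeeruk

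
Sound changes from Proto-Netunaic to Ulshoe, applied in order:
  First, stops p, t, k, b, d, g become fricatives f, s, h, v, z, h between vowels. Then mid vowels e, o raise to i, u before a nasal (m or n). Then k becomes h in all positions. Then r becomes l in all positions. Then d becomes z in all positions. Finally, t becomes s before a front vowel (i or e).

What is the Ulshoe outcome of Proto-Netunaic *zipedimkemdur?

zifezimhimzul

Ulshoe: *zipedimkemdur
  zipedimkemdur → zifezimkemdur   [intervocalic lenition]
  zifezimkemdur → zifezimkimdur   [pre-nasal raising]
  zifezimkimdur → zifezimhimdur   [unconditioned shift]
  zifezimhimdur → zifezimhimdul   [unconditioned shift]
  zifezimhimdul → zifezimhimzul   [unconditioned shift]
  zifezimhimzul (rule 6 does not apply)
  giving Ulshoe zifezimhimzul.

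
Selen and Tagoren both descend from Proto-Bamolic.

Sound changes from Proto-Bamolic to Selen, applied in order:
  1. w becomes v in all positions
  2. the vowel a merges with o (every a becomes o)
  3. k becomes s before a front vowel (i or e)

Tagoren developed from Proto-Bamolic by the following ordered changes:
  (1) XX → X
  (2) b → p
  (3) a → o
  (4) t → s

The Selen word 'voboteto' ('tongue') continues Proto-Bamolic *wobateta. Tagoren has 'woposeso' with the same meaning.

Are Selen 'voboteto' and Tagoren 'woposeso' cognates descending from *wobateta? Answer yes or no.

yes

Derive the expected Tagoren reflex of *wobateta:
Tagoren: *wobateta
  wobateta (rule 1 does not apply)
  wobateta → wopateta   [unconditioned shift]
  wopateta → wopoteto   [vowel merger]
  wopoteto → woposeso   [unconditioned shift]
  giving Tagoren woposeso.
Tagoren 'woposeso' matches the regular reflex exactly, so the pair is cognate.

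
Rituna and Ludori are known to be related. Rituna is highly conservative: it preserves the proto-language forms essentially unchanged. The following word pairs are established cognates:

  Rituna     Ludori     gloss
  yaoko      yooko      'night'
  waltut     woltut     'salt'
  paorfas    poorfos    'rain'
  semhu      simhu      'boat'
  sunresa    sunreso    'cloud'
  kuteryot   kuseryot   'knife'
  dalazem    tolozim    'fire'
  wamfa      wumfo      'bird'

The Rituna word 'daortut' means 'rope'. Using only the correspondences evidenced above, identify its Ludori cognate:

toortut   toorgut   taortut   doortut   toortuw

dalazem ~ tolozim — Rituna d corresponds to Ludori t word-initially before a back vowel.
yaoko ~ yooko, paorfas ~ poorfos — Rituna a corresponds to Ludori o after a consonant, before a back vowel.
Applying these to Rituna 'daortut':
  daortut → taortut   (d→t word-initially before a back vowel)
  taortut → toortut   (a→o after a consonant, before a back vowel)
So the Ludori cognate is 'toortut'.

toortut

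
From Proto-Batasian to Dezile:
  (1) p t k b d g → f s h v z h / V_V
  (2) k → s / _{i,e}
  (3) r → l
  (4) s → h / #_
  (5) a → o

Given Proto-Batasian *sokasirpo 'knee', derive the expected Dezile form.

Dezile: *sokasirpo > sohasirpo > sohasilpo > hohasilpo > hohosilpo  (by intervocalic lenition, unconditioned shift, debuccalisation, vowel merger)

hohosilpo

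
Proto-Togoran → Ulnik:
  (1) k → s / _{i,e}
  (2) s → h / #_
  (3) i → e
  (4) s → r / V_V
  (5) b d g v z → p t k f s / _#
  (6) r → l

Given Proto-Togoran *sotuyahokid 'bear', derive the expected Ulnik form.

hotuyaholet

Ulnik: *sotuyahokid > sotuyahosid > hotuyahosid > hotuyahosed > hotuyahored > hotuyahoret > hotuyaholet  (by palatalisation, debuccalisation, vowel merger, rhotacism, final devoicing, unconditioned shift)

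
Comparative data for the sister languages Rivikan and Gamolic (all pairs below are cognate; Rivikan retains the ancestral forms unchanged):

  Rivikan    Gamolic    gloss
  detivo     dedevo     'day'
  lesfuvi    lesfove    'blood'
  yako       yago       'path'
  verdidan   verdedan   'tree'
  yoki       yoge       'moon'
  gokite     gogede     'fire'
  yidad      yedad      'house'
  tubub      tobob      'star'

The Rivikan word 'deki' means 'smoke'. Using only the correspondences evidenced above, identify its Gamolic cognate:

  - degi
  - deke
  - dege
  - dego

dege

yoki ~ yoge, gokite ~ gogede — Rivikan k corresponds to Gamolic g between vowels (before a front vowel).
lesfuvi ~ lesfove, yoki ~ yoge — Rivikan i corresponds to Gamolic e word-finally.
Applying these to Rivikan 'deki':
  deki → degi   (k→g between vowels (before a front vowel))
  degi → dege   (i→e word-finally)
So the Gamolic cognate is 'dege'.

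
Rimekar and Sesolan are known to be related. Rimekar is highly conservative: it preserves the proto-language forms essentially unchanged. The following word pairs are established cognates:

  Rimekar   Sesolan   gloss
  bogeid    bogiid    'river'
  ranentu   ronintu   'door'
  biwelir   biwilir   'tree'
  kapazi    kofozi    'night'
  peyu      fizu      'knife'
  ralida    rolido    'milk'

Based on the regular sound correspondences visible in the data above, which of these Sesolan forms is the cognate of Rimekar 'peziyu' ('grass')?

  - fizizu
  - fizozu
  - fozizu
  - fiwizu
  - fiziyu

fizizu

peyu ~ fizu — Rimekar p corresponds to Sesolan f word-initially before a front vowel.
biwelir ~ biwilir, peyu ~ fizu — Rimekar e corresponds to Sesolan i after a consonant, before a consonant other than r, m, n, p, b, f, v.
peyu ~ fizu — Rimekar y corresponds to Sesolan z between vowels (before a back vowel).
Applying these to Rimekar 'peziyu':
  peziyu → feziyu   (p→f word-initially before a front vowel)
  feziyu → fiziyu   (e→i after a consonant, before a consonant other than r, m, n, p, b, f, v)
  fiziyu → fizizu   (y→z between vowels (before a back vowel))
So the Sesolan cognate is 'fizizu'.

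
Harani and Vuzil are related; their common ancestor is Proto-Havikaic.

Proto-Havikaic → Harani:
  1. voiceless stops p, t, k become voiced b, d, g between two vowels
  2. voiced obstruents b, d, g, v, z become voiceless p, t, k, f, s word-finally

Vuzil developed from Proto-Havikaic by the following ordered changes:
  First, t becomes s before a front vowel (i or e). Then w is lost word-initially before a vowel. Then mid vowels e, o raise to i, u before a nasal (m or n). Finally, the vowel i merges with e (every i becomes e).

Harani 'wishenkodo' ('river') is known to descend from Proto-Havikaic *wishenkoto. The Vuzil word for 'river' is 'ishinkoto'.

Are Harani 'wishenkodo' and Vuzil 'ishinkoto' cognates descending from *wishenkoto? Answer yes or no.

no

Derive the expected Vuzil reflex of *wishenkoto:
Vuzil: *wishenkoto
  wishenkoto (rule 1 does not apply)
  wishenkoto → ishenkoto   [glide loss]
  ishenkoto → ishinkoto   [pre-nasal raising]
  ishinkoto → eshenkoto   [vowel merger]
  giving Vuzil eshenkoto.
The regular Vuzil reflex would be 'eshenkoto', but the attested form is 'ishinkoto'. The correspondence is irregular, so they are not cognates (the Vuzil form has a different source).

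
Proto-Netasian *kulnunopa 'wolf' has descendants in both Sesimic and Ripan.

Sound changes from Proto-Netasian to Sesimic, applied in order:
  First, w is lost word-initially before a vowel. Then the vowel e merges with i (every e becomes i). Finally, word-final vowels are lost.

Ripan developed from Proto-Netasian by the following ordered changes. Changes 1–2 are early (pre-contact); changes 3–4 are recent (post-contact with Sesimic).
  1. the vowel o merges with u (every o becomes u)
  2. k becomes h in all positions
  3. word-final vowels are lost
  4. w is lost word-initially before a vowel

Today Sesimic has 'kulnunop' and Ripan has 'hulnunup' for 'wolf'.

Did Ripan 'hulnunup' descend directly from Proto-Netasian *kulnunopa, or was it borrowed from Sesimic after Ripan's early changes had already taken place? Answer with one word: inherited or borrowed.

If inherited, *kulnunopa would pass through all of Ripan's changes:
Ripan: *kulnunopa > kulnunupa > hulnunupa > hulnunup  (by vowel merger, unconditioned shift, apocope)
If borrowed from Sesimic 'kulnunop' after the early changes, it would undergo only the recent ones:
  rule 3 (apocope): no change (kulnunop)
  rule 4 (glide loss): no change (kulnunop)
  ⇒ as a loan: kulnunop
Ripan 'hulnunup' matches the inherited outcome exactly, so it is an inherited cognate, not a loan.

inherited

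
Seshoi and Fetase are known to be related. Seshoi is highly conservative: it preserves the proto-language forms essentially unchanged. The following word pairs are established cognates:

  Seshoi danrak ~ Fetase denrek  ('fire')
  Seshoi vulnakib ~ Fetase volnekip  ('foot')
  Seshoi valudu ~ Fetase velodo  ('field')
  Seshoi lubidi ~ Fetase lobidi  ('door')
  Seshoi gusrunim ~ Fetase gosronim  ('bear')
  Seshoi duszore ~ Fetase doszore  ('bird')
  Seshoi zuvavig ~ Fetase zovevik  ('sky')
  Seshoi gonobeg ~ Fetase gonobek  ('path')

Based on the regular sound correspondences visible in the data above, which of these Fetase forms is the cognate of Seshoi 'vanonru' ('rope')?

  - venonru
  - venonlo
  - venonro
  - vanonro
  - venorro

venonro

danrak ~ denrek — Seshoi a corresponds to Fetase e after a consonant, before a nasal.
valudu ~ velodo — Seshoi u corresponds to Fetase o word-finally.
Applying these to Seshoi 'vanonru':
  vanonru → venonru   (a→e after a consonant, before a nasal)
  venonru → venonro   (u→o word-finally)
So the Fetase cognate is 'venonro'.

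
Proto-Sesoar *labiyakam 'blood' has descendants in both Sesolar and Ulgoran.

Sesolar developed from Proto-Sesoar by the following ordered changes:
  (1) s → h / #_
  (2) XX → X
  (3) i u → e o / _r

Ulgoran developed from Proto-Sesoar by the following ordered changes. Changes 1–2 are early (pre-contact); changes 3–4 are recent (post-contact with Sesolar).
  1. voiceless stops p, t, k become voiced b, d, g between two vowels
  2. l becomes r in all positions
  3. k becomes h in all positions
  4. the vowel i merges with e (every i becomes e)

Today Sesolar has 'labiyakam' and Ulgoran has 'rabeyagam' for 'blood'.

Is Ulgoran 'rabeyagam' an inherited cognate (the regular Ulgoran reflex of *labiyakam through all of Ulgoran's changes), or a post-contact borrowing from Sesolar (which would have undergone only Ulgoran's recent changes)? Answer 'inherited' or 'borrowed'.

inherited

If inherited, *labiyakam would pass through all of Ulgoran's changes:
Ulgoran: *labiyakam > labiyagam > rabiyagam > rabeyagam  (by intervocalic voicing, unconditioned shift, vowel merger)
If borrowed from Sesolar 'labiyakam' after the early changes, it would undergo only the recent ones:
  rule 3 (unconditioned shift): labiyakam → labiyaham
  rule 4 (vowel merger): labiyaham → labeyaham
  ⇒ as a loan: labeyaham
Ulgoran 'rabeyagam' matches the inherited outcome exactly, so it is an inherited cognate, not a loan.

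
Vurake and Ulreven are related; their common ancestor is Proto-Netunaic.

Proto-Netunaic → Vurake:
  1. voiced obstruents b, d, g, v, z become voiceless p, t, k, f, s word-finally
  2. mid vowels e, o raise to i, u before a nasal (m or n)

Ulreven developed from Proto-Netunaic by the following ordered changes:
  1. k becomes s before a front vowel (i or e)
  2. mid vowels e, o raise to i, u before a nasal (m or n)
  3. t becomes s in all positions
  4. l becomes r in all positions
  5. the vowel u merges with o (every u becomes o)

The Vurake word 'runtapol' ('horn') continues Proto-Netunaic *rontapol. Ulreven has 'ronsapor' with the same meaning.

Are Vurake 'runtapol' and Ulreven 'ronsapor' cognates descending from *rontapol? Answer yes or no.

yes

Derive the expected Ulreven reflex of *rontapol:
Ulreven: *rontapol
  rontapol (rule 1 does not apply)
  rontapol → runtapol   [pre-nasal raising]
  runtapol → runsapol   [unconditioned shift]
  runsapol → runsapor   [unconditioned shift]
  runsapor → ronsapor   [vowel merger]
  giving Ulreven ronsapor.
Ulreven 'ronsapor' matches the regular reflex exactly, so the pair is cognate.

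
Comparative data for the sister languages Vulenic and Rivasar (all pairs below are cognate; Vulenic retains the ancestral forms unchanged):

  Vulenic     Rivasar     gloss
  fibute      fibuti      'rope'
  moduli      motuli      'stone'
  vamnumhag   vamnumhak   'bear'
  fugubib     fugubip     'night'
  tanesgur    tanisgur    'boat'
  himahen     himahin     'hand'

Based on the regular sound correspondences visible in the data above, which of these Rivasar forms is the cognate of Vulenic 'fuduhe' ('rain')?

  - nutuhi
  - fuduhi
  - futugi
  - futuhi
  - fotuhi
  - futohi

moduli ~ motuli — Vulenic d corresponds to Rivasar t between vowels (before a back vowel).
fibute ~ fibuti — Vulenic e corresponds to Rivasar i word-finally.
Applying these to Vulenic 'fuduhe':
  fuduhe → futuhe   (d→t between vowels (before a back vowel))
  futuhe → futuhi   (e→i word-finally)
So the Rivasar cognate is 'futuhi'.

futuhi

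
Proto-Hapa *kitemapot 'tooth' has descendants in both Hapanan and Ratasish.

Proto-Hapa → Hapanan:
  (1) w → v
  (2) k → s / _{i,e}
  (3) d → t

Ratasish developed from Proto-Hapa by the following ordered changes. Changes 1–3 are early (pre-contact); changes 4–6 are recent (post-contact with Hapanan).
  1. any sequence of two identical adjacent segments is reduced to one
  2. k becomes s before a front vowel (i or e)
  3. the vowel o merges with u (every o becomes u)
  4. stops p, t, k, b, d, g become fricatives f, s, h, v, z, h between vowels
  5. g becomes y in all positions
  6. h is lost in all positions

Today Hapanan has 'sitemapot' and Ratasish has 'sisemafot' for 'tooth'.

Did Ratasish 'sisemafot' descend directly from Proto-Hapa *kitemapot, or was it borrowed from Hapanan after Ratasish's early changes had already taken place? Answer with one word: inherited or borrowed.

borrowed

If inherited, *kitemapot would pass through all of Ratasish's changes:
Ratasish: start from *kitemapot.
  rule 1: no change — kitemapot
  rule 2 (palatalisation): kitemapot → sitemapot
  rule 3 (vowel merger): sitemapot → sitemaput
  rule 4 (intervocalic lenition): sitemaput → sisemafut
  rule 5: no change — sisemafut
  rule 6: no change — sisemafut
  ⇒ Ratasish sisemafut
If borrowed from Hapanan 'sitemapot' after the early changes, it would undergo only the recent ones:
  rule 4 (intervocalic lenition): sitemapot → sisemafot
  rule 5 (unconditioned shift): no change (sisemafot)
  rule 6 (h-loss): no change (sisemafot)
  ⇒ as a loan: sisemafot
Ratasish 'sisemafot' matches the loan outcome 'sisemafot', not the inherited 'sisemafut' — it skipped the early Ratasish changes, so it was borrowed from Hapanan.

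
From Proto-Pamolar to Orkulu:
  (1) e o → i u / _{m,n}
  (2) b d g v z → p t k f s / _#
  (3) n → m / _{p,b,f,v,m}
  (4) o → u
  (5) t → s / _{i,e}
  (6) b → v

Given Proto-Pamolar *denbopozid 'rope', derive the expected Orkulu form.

dimvupuzit

Orkulu: *denbopozid > dinbopozid > dinbopozit > dimbopozit > dimbupuzit > dimvupuzit  (by pre-nasal raising, final devoicing, nasal place assimilation, vowel merger, unconditioned shift)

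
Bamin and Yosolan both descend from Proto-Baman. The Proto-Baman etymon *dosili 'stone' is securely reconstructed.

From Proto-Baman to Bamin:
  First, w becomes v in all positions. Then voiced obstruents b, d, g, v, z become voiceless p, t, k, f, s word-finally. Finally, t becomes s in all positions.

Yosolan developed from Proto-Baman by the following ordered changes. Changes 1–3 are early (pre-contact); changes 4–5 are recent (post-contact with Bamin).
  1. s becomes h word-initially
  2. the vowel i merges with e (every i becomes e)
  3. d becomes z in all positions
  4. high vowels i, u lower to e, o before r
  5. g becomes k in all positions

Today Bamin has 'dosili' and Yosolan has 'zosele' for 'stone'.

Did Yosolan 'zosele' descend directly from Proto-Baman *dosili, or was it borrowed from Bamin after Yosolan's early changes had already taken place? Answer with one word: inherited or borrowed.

If inherited, *dosili would pass through all of Yosolan's changes:
Yosolan: *dosili
  dosili (rule 1 does not apply)
  dosili → dosele   [vowel merger]
  dosele → zosele   [unconditioned shift]
  zosele (rule 4 does not apply)
  zosele (rule 5 does not apply)
  giving Yosolan zosele.
If borrowed from Bamin 'dosili' after the early changes, it would undergo only the recent ones:
  rule 4 (pre-rhotic lowering): no change (dosili)
  rule 5 (unconditioned shift): no change (dosili)
  ⇒ as a loan: dosili
Yosolan 'zosele' matches the inherited outcome exactly, so it is an inherited cognate, not a loan.

inherited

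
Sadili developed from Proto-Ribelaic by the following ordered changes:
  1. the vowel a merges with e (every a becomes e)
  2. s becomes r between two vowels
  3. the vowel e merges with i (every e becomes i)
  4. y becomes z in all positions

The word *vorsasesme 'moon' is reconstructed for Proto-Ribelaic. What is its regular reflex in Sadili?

vorsirismi

Sadili: *vorsasesme
  vorsasesme → vorsesesme   [vowel merger]
  vorsesesme → vorseresme   [rhotacism]
  vorseresme → vorsirismi   [vowel merger]
  vorsirismi (rule 4 does not apply)
  giving Sadili vorsirismi.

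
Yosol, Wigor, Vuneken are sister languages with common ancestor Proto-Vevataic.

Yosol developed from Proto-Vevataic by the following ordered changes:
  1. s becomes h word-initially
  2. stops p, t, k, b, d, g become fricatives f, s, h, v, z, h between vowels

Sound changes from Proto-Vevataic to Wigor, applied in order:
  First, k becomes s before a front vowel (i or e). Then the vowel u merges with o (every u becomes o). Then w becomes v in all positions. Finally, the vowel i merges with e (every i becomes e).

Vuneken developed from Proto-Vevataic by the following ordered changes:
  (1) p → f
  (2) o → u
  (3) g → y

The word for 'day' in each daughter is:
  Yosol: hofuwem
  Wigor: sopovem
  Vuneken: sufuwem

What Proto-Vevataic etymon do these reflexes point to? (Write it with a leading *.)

*sopuwem

Position 2: Yosol has o, Wigor has o, Vuneken has u. Yosol preserves o here (none of its changes turn any other segment into o), so the proto-segment is *o.
Position 3: Yosol has f, Wigor has p, Vuneken has f. Wigor preserves p here (none of its changes turn any other segment into p), so the proto-segment is *p.
Position 4: Yosol has u, Wigor has o, Vuneken has u. Yosol preserves u here (none of its changes turn any other segment into u), so the proto-segment is *u.
This points to *sopuwem. Verify forward in each daughter:
Yosol: start from *sopuwem.
  rule 1 (debuccalisation): sopuwem → hopuwem
  rule 2 (intervocalic lenition): hopuwem → hofuwem
  ⇒ Yosol hofuwem
Wigor: *sopuwem
  sopuwem (rule 1 does not apply)
  sopuwem → sopowem   [vowel merger]
  sopowem → sopovem   [unconditioned shift]
  sopovem (rule 4 does not apply)
  giving Wigor sopovem.
Vuneken: *sopuwem
  sopuwem → sofuwem   [unconditioned shift]
  sofuwem → sufuwem   [vowel merger]
  sufuwem (rule 3 does not apply)
  giving Vuneken sufuwem.
Only *sopuwem yields all of Yosol hofuwem, Wigor sopovem, Vuneken sufuwem.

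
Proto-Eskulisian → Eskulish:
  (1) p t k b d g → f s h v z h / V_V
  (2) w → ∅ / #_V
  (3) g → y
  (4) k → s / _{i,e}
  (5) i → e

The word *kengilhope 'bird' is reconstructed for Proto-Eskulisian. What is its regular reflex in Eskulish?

senyelhofe

Eskulish: start from *kengilhope.
  rule 1 (intervocalic lenition): kengilhope → kengilhofe
  rule 2: no change — kengilhofe
  rule 3 (unconditioned shift): kengilhofe → kenyilhofe
  rule 4 (palatalisation): kenyilhofe → senyilhofe
  rule 5 (vowel merger): senyilhofe → senyelhofe
  ⇒ Eskulish senyelhofe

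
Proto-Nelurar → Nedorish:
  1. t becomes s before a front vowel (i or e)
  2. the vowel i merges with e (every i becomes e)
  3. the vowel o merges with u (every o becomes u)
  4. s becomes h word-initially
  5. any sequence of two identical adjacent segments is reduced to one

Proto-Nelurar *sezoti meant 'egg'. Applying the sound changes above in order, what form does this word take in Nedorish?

Nedorish: *sezoti > sezosi > sezose > sezuse > hezuse  (by palatalisation, vowel merger, vowel merger, debuccalisation)

hezuse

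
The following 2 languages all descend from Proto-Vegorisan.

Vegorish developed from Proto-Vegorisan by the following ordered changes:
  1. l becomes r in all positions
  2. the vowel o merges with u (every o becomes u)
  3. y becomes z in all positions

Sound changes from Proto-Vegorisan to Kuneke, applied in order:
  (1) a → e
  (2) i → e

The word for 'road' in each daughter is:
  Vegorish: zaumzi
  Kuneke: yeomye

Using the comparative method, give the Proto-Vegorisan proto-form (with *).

Position 2: Vegorish has a, Kuneke has e. Vegorish preserves a here (none of its changes turn any other segment into a), so the proto-segment is *a.
Position 5: Vegorish has z, Kuneke has y. Kuneke preserves y here (none of its changes turn any other segment into y), so the proto-segment is *y.
Verify the candidate proto-form against each daughter:
Vegorish: *yaomyi
  yaomyi (rule 1 does not apply)
  yaomyi → yaumyi   [vowel merger]
  yaumyi → zaumzi   [unconditioned shift]
  giving Vegorish zaumzi.
Kuneke: *yaomyi > yeomyi > yeomye  (by vowel merger, vowel merger)
Only *yaomyi yields all of Vegorish zaumzi, Kuneke yeomye.

*yaomyi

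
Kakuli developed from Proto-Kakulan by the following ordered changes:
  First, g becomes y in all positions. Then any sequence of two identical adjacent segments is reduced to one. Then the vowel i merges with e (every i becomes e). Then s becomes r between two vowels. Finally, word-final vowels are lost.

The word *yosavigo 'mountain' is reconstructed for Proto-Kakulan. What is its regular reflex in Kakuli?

yoravey

Kakuli: *yosavigo > yosaviyo > yosaveyo > yoraveyo > yoravey  (by unconditioned shift, vowel merger, rhotacism, apocope)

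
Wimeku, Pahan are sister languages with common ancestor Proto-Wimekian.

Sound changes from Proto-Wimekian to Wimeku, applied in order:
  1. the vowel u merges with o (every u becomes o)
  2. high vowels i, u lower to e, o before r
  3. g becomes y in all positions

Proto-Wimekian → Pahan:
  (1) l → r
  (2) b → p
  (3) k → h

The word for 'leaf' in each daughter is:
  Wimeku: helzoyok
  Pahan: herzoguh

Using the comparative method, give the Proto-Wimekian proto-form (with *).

Position 6: Wimeku has y, Pahan has g. Pahan preserves g here (none of its changes turn any other segment into g), so the proto-segment is *g.
Position 7: Wimeku has o, Pahan has u. Pahan preserves u here (none of its changes turn any other segment into u), so the proto-segment is *u.
Position 8: Wimeku has k, Pahan has h. Wimeku preserves k here (none of its changes turn any other segment into k), so the proto-segment is *k.
Verify the candidate proto-form against each daughter:
Wimeku: *helzoguk > helzogok > helzoyok  (by vowel merger, unconditioned shift)
Pahan: *helzoguk
  helzoguk → herzoguk   [unconditioned shift]
  herzoguk (rule 2 does not apply)
  herzoguk → herzoguh   [unconditioned shift]
  giving Pahan herzoguh.
No other proto-form is consistent with every reflex, so the reconstruction is *helzoguk.

*helzoguk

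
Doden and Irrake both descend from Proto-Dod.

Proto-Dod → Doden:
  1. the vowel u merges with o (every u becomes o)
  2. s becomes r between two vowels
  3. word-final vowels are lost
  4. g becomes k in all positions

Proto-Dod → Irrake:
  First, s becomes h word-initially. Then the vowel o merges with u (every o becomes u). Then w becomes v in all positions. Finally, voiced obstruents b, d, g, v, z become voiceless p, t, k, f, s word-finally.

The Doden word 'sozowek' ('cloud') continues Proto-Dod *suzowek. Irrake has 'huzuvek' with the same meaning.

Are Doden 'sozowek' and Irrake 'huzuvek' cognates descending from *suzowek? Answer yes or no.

Derive the expected Irrake reflex of *suzowek:
Irrake: *suzowek > huzowek > huzuwek > huzuvek  (by debuccalisation, vowel merger, unconditioned shift)
Irrake 'huzuvek' matches the regular reflex exactly, so the pair is cognate.

yes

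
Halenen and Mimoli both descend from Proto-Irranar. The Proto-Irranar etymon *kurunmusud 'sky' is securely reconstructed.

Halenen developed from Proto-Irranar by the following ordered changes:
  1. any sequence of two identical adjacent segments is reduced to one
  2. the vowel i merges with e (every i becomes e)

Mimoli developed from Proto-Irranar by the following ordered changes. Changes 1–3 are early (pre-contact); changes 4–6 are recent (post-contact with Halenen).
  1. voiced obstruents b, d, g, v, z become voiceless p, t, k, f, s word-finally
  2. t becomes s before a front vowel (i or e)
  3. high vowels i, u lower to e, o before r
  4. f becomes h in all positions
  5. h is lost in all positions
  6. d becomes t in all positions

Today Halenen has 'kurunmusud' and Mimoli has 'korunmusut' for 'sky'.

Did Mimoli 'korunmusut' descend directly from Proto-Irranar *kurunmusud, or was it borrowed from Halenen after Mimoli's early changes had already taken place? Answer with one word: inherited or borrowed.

inherited

If inherited, *kurunmusud would pass through all of Mimoli's changes:
Mimoli: *kurunmusud
  kurunmusud → kurunmusut   [final devoicing]
  kurunmusut (rule 2 does not apply)
  kurunmusut → korunmusut   [pre-rhotic lowering]
  korunmusut (rule 4 does not apply)
  korunmusut (rule 5 does not apply)
  korunmusut (rule 6 does not apply)
  giving Mimoli korunmusut.
If borrowed from Halenen 'kurunmusud' after the early changes, it would undergo only the recent ones:
  rule 4 (unconditioned shift): no change (kurunmusud)
  rule 5 (h-loss): no change (kurunmusud)
  rule 6 (unconditioned shift): kurunmusud → kurunmusut
  ⇒ as a loan: kurunmusut
Mimoli 'korunmusut' matches the inherited outcome exactly, so it is an inherited cognate, not a loan.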